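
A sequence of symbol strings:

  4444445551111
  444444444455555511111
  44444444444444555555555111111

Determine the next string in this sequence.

4444444444444444445555555555551111111

Term n consists of 4n+2 4's, followed by 3n 5's, followed by n+3 1's (n = 1, 2, …).
Setting n = 4 gives 18, 12, 7 characters in each block.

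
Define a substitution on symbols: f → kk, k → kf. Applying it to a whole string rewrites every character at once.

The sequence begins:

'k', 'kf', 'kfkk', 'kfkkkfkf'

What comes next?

kfkkkfkfkfkkkfkk

Rewriting each symbol of kfkkkfkf: k→kf, f→kk, k→kf, k→kf, k→kf, f→kk, k→kf, f→kk, which concatenates to kf kk kf kf kf kk kf kk.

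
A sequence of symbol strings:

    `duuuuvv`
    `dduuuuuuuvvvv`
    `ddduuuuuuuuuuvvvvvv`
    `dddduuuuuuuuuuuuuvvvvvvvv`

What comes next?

The n-th term is n d's then 3n+1 u's then 2n v's (n = 1, 2, …).
Setting n = 5 gives 5, 16, 10 characters in each block.

ddddduuuuuuuuuuuuuuuuvvvvvvvvvv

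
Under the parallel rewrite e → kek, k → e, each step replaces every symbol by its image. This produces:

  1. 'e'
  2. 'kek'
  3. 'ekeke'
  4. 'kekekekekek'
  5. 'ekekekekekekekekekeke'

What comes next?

φ(ekekekekekekekekekeke) expands symbol-by-symbol to kek e kek e kek e kek e kek e kek e kek e kek e kek e kek e kek; joining the 21 pieces gives the next term.

kekekekekekekekekekekekekekekekekekekekekek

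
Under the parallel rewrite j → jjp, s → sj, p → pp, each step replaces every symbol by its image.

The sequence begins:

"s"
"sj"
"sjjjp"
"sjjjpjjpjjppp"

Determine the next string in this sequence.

sjjjpjjpjjpppjjpjjpppjjpjjppppppp

Applying the rule to each of the 13 symbols of sjjjpjjpjjppp gives the pieces sj jjp jjp jjp pp jjp jjp pp jjp jjp pp pp pp, which concatenate to the answer.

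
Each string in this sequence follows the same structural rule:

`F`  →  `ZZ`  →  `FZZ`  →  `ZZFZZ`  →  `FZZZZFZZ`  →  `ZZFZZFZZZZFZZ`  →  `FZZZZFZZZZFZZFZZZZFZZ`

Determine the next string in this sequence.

ZZFZZFZZZZFZZFZZZZFZZZZFZZFZZZZFZZ

This is a Fibonacci-style word recurrence s(k) = s(k−2)·s(k−1): e.g. F·ZZ = FZZ.
The next term joins ZZFZZFZZZZFZZ and FZZZZFZZZZFZZFZZZZFZZ.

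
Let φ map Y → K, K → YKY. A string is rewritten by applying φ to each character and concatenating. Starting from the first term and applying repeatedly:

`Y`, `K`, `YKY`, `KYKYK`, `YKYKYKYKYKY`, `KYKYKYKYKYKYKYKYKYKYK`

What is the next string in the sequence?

YKYKYKYKYKYKYKYKYKYKYKYKYKYKYKYKYKYKYKYKYKY

Replace each of the 21 characters of KYKYKYKYKYKYKYKYKYKYK in place — YKY K YKY K YKY K YKY K YKY K YKY K YKY K YKY K YKY K YKY K YKY — and concatenate.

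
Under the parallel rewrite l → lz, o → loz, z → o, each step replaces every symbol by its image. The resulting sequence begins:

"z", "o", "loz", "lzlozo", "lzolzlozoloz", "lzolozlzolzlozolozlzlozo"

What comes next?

lzolozlzlozolzolozlzolzlozolozlzlozolzolzlozoloz

Applying the rule to each of the 24 symbols of lzolozlzolzlozolozlzlozo gives the pieces lz o loz lz loz o lz o loz lz o lz loz o loz lz loz o lz o lz loz o loz, which concatenate to the answer.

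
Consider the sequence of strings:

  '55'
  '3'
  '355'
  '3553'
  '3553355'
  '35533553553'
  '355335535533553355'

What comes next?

Each term (from the third on) is the previous term followed by the one before it: term 3 = 3·55 = 355.
Continuing: 355335535533553355 · 35533553553 gives term 8.

35533553553355335535533553553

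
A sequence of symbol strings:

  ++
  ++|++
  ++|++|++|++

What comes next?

++|++|++|++|++|++|++|++

Each string is two copies of the previous one joined by '|'.
So the next term is two copies of ++|++|++|++ with '|' between the halves.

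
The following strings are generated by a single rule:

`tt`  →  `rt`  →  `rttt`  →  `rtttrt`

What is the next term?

rtttrtrttt

This is a Fibonacci-style word recurrence s(k) = s(k−1)·s(k−2): e.g. rt·tt = rttt.
So term 5 is rtttrt·rttt.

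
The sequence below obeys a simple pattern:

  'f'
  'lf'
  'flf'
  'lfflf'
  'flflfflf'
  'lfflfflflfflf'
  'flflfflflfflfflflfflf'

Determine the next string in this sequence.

This is a Fibonacci-style word recurrence s(k) = s(k−2)·s(k−1): e.g. f·lf = flf.
The next term joins lfflfflflfflf and flflfflflfflfflflfflf.

lfflfflflfflfflflfflflfflfflflfflf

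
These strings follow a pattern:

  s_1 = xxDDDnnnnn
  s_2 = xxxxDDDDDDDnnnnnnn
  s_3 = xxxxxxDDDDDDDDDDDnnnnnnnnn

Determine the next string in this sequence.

xxxxxxxxDDDDDDDDDDDDDDDnnnnnnnnnnn

Reading off run lengths: x runs 2, 4, 6; D runs 3, 7, 11; n runs 5, 7, 9 — each is linear in n (n = 1, 2, …).
For the next term, n = 4, so the run lengths are 8, 15, 11.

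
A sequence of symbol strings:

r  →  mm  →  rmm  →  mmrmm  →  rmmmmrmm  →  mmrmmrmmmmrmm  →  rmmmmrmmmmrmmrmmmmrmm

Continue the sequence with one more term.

Each term (from the third on) is the two preceding terms concatenated in order: term 3 = r·mm = rmm.
So term 8 is mmrmmrmmmmrmm·rmmmmrmmmmrmmrmmmmrmm.

mmrmmrmmmmrmmrmmmmrmmmmrmmrmmmmrmm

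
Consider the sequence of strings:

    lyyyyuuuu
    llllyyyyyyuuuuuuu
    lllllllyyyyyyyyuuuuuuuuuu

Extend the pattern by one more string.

Reading off run lengths: l runs 1, 4, 7; y runs 4, 6, 8; u runs 4, 7, 10 — each is linear in n (n = 1, 2, …).
At n = 4 the blocks have lengths 10, 10, 13.

llllllllllyyyyyyyyyyuuuuuuuuuuuuu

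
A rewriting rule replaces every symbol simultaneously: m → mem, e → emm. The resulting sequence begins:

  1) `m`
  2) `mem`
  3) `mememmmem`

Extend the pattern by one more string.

Rewriting each symbol of mememmmem: m→mem, e→emm, m→mem, e→emm, m→mem, m→mem, m→mem, e→emm, m→mem, which concatenates to mem emm mem emm mem mem mem emm mem.

mememmmememmmemmemmememmmem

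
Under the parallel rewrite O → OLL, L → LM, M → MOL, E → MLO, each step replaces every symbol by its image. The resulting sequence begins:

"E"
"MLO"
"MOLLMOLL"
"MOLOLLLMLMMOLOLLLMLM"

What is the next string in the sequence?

Rewriting the 20 symbols of MOLOLLLMLMMOLOLLLMLM one by one yields MOL OLL LM OLL LM LM LM MOL LM MOL MOL OLL LM OLL LM LM LM MOL LM MOL; concatenated:

MOLOLLLMOLLLMLMLMMOLLMMOLMOLOLLLMOLLLMLMLMMOLLMMOL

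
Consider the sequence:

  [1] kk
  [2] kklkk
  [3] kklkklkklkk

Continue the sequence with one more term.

Each string is two copies of the previous one joined by 'l'.
Doubling kklkklkklkk with 'l' between the halves:

kklkklkklkklkklkklkklkk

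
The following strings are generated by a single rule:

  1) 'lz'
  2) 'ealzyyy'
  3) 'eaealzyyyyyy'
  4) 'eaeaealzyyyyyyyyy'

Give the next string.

Every step adds ea to the front and yyy to the end of the previous string.
One more step from eaeaealzyyyyyyyyy gives the answer.

eaeaeaealzyyyyyyyyyyyy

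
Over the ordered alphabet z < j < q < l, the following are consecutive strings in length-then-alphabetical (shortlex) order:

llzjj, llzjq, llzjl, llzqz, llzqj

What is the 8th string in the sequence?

Advancing 3 positions from llzqj through llzqj → llzqq → llzql reaches term 8.

llzlz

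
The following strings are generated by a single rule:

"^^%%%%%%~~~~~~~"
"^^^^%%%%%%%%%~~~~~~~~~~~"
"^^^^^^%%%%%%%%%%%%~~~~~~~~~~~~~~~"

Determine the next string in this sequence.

^^^^^^^^%%%%%%%%%%%%%%%~~~~~~~~~~~~~~~~~~~

Term n consists of 2n ^'s, followed by 3n+3 %'s, followed by 4n+3 ~'s (n = 1, 2, …).
At n = 4 the blocks have lengths 8, 15, 19.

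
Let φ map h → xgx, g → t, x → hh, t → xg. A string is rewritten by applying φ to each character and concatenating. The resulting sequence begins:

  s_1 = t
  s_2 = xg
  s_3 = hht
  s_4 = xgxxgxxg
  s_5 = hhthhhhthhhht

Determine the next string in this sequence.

Replace each of the 13 characters of hhthhhhthhhht in place — xgx xgx xg xgx xgx xgx xgx xg xgx xgx xgx xgx xg — and concatenate.

xgxxgxxgxgxxgxxgxxgxxgxgxxgxxgxxgxxg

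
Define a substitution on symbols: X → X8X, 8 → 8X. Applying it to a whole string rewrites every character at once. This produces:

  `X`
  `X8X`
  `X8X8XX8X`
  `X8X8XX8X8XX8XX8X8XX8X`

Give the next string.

Rewriting the 21 symbols of X8X8XX8X8XX8XX8X8XX8X one by one yields X8X 8X X8X 8X X8X X8X 8X X8X 8X X8X X8X 8X X8X X8X 8X X8X 8X X8X X8X 8X X8X; concatenated:

X8X8XX8X8XX8XX8X8XX8X8XX8XX8X8XX8XX8X8XX8X8XX8XX8X8XX8X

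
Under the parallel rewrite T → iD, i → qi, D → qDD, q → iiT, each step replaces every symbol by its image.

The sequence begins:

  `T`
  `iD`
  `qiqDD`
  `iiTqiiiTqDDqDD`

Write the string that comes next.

qiqiiDiiTqiqiqiiDiiTqDDqDDiiTqDDqDD

Replace each of the 14 characters of iiTqiiiTqDDqDD in place — qi qi iD iiT qi qi qi iD iiT qDD qDD iiT qDD qDD — and concatenate.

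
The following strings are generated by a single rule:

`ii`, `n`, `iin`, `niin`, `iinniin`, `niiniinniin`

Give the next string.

iinniinniiniinniin

This is a Fibonacci-style word recurrence s(k) = s(k−2)·s(k−1): e.g. ii·n = iin.
Continuing: iinniin · niiniinniin gives term 7.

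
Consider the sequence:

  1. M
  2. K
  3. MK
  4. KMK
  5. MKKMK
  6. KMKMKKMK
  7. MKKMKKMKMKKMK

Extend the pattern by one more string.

KMKMKKMKMKKMKKMKMKKMK

From term 3 onward, concatenate the second-to-last term with the last: M·K = MK, K·MK = KMK, …
So term 8 is KMKMKKMK·MKKMKKMKMKKMK.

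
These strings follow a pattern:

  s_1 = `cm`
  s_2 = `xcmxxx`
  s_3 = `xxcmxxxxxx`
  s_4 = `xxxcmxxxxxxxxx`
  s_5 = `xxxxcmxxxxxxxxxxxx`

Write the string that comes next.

Every step adds x to the front and xxx to the end of the previous string.
Applying this once more to xxxxcmxxxxxxxxxxxx:

xxxxxcmxxxxxxxxxxxxxxx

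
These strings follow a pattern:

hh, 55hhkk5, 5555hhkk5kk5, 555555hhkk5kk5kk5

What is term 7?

Every step adds 55 to the front and kk5 to the end of the previous string.
From 555555hhkk5kk5kk5, 3 further steps: 555555hhkk5kk5kk5 → 55555555hhkk5kk5kk5kk5 → 5555555555hhkk5kk5kk5kk5kk5 → (answer).

555555555555hhkk5kk5kk5kk5kk5kk5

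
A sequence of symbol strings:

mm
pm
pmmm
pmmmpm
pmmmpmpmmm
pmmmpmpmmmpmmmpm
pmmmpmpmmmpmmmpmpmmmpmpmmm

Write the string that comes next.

This is a Fibonacci-style word recurrence s(k) = s(k−1)·s(k−2): e.g. pm·mm = pmmm.
Continuing: pmmmpmpmmmpmmmpmpmmmpmpmmm · pmmmpmpmmmpmmmpm gives term 8.

pmmmpmpmmmpmmmpmpmmmpmpmmmpmmmpmpmmmpmmmpm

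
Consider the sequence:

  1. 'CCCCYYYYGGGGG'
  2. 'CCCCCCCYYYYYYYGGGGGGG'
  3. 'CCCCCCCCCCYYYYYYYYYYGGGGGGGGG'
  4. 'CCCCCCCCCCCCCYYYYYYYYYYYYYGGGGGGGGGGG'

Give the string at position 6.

CCCCCCCCCCCCCCCCCCCYYYYYYYYYYYYYYYYYYYGGGGGGGGGGGGGGG

Each string has the form C^{3n-2} Y^{3n-2} G^{2n+1}, where the shown terms are n = 2, 3, 4, 5.
At n = 7 the blocks have lengths 19, 19, 15.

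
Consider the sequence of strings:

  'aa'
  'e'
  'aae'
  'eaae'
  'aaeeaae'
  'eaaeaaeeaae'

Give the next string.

Each term (from the third on) is the two preceding terms concatenated in order: term 3 = aa·e = aae.
The next term joins aaeeaae and eaaeaaeeaae.

aaeeaaeeaaeaaeeaae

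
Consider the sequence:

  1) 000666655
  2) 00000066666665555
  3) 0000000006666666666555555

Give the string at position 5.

Reading off run lengths: 0 runs 3, 6, 9; 6 runs 4, 7, 10; 5 runs 2, 4, 6 — each is linear in n (n = 1, 2, …).
For term 5, n = 5, so the run lengths are 15, 16, 10.

00000000000000066666666666666665555555555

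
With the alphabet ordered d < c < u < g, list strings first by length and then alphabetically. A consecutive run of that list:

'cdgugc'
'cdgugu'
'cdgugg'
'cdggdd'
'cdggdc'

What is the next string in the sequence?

The successor of cdggdc increments the rightmost position that isn't already g and resets every position after it to d.

cdggdu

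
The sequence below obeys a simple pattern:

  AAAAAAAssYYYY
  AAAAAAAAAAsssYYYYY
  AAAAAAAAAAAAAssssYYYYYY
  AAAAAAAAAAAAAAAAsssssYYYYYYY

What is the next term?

AAAAAAAAAAAAAAAAAAAssssssYYYYYYYY

Each string has the form A^{3n+1} s^{n} Y^{n+2}, where the shown terms are n = 2, 3, 4, 5.
At n = 6 the blocks have lengths 19, 6, 8.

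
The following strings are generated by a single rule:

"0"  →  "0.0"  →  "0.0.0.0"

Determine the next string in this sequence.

s(k+1) = s(k)·.·s(k) — each term doubles the last with '.' between the halves.
One more doubling of 0.0.0.0 gives the answer.

0.0.0.0.0.0.0.0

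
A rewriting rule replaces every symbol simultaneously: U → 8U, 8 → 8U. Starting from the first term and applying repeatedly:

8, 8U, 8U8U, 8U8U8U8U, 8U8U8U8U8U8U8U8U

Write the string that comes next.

Applying the rule to each of the 16 symbols of 8U8U8U8U8U8U8U8U gives the pieces 8U 8U 8U 8U 8U 8U 8U 8U 8U 8U 8U 8U 8U 8U 8U 8U, which concatenate to the answer.

8U8U8U8U8U8U8U8U8U8U8U8U8U8U8U8U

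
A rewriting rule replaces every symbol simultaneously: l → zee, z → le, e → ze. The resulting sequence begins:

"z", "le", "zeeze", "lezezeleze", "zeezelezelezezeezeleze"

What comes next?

lezezelezezeezelezezeezelezelezezelezezeezeleze

φ(zeezelezelezezeezeleze) expands symbol-by-symbol to le ze ze le ze zee ze le ze zee ze le ze le ze ze le ze zee ze le ze; joining the 22 pieces gives the next term.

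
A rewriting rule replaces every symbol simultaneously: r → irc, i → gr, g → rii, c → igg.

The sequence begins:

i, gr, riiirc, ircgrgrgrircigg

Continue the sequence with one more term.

Rewriting the 15 symbols of ircgrgrgrircigg one by one yields gr irc igg rii irc rii irc rii irc gr irc igg gr rii rii; concatenated:

grirciggriiircriiircriiircgrircigggrriirii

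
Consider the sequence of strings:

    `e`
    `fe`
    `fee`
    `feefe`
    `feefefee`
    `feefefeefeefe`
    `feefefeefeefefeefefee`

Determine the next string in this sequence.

feefefeefeefefeefefeefeefefeefeefe

This is a Fibonacci-style word recurrence s(k) = s(k−1)·s(k−2): e.g. fe·e = fee.
The next term joins feefefeefeefefeefefee and feefefeefeefe.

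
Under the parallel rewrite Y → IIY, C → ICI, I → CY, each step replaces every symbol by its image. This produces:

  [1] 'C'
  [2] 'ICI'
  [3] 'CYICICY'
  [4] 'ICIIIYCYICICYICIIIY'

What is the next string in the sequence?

CYICICYCYCYIIYICIIIYCYICICYICIIIYCYICICYCYCYIIY

Applying the rule to each of the 19 symbols of ICIIIYCYICICYICIIIY gives the pieces CY ICI CY CY CY IIY ICI IIY CY ICI CY ICI IIY CY ICI CY CY CY IIY, which concatenate to the answer.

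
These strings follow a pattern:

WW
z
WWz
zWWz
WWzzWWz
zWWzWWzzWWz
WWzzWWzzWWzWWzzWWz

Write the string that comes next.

zWWzWWzzWWzWWzzWWzzWWzWWzzWWz

From term 3 onward, concatenate the second-to-last term with the last: WW·z = WWz, z·WWz = zWWz, …
The next term joins zWWzWWzzWWz and WWzzWWzzWWzWWzzWWz.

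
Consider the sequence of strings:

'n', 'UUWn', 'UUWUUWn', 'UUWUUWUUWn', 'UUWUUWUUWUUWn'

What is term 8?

Every step adds UUW at the front: s(k+1) = UUW·s(k).
From UUWUUWUUWUUWn, 3 further steps: UUWUUWUUWUUWn → UUWUUWUUWUUWUUWn → UUWUUWUUWUUWUUWUUWn → (answer).

UUWUUWUUWUUWUUWUUWUUWn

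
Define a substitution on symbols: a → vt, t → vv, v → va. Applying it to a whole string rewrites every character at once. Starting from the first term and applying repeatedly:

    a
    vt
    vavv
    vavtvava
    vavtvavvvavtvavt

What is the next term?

vavtvavvvavtvavavavtvavvvavtvavv

Replace each of the 16 characters of vavtvavvvavtvavt in place — va vt va vv va vt va va va vt va vv va vt va vv — and concatenate.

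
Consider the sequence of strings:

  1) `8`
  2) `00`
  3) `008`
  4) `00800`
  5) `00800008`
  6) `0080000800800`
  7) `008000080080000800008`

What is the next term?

0080000800800008000080080000800800

This is a Fibonacci-style word recurrence s(k) = s(k−1)·s(k−2): e.g. 00·8 = 008.
Continuing: 008000080080000800008 · 0080000800800 gives term 8.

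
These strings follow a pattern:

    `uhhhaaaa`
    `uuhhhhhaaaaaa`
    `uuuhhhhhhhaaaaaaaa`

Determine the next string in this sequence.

Term n consists of n u's, followed by 2n+1 h's, followed by 2n+2 a's (n = 1, 2, …).
At n = 4 the blocks have lengths 4, 9, 10.

uuuuhhhhhhhhhaaaaaaaaaa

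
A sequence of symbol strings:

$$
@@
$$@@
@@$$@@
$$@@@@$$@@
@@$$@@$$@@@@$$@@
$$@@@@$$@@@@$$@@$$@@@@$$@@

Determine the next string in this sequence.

From term 3 onward, concatenate the second-to-last term with the last: $$·@@ = $$@@, @@·$$@@ = @@$$@@, …
So term 8 is @@$$@@$$@@@@$$@@·$$@@@@$$@@@@$$@@$$@@@@$$@@.

@@$$@@$$@@@@$$@@$$@@@@$$@@@@$$@@$$@@@@$$@@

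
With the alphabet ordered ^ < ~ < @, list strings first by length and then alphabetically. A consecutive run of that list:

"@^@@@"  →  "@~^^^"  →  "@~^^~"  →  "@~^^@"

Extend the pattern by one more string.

@~^~^

Treat @~^^@ as a base-3 numeral over the given alphabet and add one, carrying through any trailing @'s.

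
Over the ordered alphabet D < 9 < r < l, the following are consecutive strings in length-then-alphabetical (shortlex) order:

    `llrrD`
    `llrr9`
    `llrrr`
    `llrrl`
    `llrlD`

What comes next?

llrl9

The successor of llrlD increments the rightmost position that isn't already l and resets every position after it to D.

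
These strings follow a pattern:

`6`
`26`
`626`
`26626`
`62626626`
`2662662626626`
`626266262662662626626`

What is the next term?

2662662626626626266262662662626626

From term 3 onward, concatenate the second-to-last term with the last: 6·26 = 626, 26·626 = 26626, …
The next term joins 2662662626626 and 626266262662662626626.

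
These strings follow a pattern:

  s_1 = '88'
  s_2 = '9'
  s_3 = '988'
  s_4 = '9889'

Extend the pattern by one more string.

9889988

Each term (from the third on) is the previous term followed by the one before it: term 3 = 9·88 = 988.
The next term joins 9889 and 988.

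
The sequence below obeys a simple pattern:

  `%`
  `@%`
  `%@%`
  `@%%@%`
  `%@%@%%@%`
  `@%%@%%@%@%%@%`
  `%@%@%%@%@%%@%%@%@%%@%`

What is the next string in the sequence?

Each term (from the third on) is the two preceding terms concatenated in order: term 3 = %·@% = %@%.
The next term joins @%%@%%@%@%%@% and %@%@%%@%@%%@%%@%@%%@%.

@%%@%%@%@%%@%%@%@%%@%@%%@%%@%@%%@%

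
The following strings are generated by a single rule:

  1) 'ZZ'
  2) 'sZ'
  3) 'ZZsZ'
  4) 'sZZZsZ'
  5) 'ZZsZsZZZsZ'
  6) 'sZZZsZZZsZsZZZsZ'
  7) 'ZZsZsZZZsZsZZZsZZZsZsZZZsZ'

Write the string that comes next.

sZZZsZZZsZsZZZsZZZsZsZZZsZsZZZsZZZsZsZZZsZ

From term 3 onward, concatenate the second-to-last term with the last: ZZ·sZ = ZZsZ, sZ·ZZsZ = sZZZsZ, …
The next term joins sZZZsZZZsZsZZZsZ and ZZsZsZZZsZsZZZsZZZsZsZZZsZ.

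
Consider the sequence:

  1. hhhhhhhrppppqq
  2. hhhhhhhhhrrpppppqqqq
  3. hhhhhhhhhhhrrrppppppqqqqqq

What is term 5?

Term n consists of 2n+3 h's, followed by n-1 r's, followed by n+2 p's, followed by 2n-2 q's, where the shown terms are n = 2, 3, 4.
For term 5, n = 6, so the run lengths are 15, 5, 8, 10.

hhhhhhhhhhhhhhhrrrrrppppppppqqqqqqqqqq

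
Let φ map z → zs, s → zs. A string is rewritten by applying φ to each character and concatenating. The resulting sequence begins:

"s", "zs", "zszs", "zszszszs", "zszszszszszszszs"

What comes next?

Rewriting the 16 symbols of zszszszszszszszs one by one yields zs zs zs zs zs zs zs zs zs zs zs zs zs zs zs zs; concatenated:

zszszszszszszszszszszszszszszszs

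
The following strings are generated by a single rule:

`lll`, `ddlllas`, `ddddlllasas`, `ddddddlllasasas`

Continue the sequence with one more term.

Every step adds dd to the front and as to the end of the previous string.
Applying this once more to ddddddlllasasas:

ddddddddlllasasasas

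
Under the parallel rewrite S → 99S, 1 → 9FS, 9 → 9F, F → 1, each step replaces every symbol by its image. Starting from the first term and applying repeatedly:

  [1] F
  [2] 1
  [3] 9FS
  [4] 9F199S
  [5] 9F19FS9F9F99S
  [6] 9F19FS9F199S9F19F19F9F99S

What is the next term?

9F19FS9F199S9F19FS9F9F99S9F19FS9F19FS9F19F19F9F99S

Replace each of the 25 characters of 9F19FS9F199S9F19F19F9F99S in place — 9F 1 9FS 9F 1 99S 9F 1 9FS 9F 9F 99S 9F 1 9FS 9F 1 9FS 9F 1 9F 1 9F 9F 99S — and concatenate.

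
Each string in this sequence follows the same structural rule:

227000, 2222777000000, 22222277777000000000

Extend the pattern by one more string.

Term n consists of 2n 2's, followed by 2n-1 7's, followed by 3n 0's (n = 1, 2, …).
At n = 4 the blocks have lengths 8, 7, 12.

222222227777777000000000000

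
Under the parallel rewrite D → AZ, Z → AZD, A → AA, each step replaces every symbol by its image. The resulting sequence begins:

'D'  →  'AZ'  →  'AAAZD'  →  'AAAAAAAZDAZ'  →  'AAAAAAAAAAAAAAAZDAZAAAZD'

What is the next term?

Applying the rule to each of the 24 symbols of AAAAAAAAAAAAAAAZDAZAAAZD gives the pieces AA AA AA AA AA AA AA AA AA AA AA AA AA AA AA AZD AZ AA AZD AA AA AA AZD AZ, which concatenate to the answer.

AAAAAAAAAAAAAAAAAAAAAAAAAAAAAAAZDAZAAAZDAAAAAAAZDAZ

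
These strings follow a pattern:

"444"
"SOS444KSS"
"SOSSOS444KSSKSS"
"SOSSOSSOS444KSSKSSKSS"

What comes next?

Each term wraps the previous one in SOS on the left and KSS on the right.
Applying this once more to SOSSOSSOS444KSSKSSKSS:

SOSSOSSOSSOS444KSSKSSKSSKSS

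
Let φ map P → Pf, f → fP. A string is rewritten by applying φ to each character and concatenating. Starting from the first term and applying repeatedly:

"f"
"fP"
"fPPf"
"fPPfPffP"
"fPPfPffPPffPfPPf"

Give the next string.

φ(fPPfPffPPffPfPPf) expands symbol-by-symbol to fP Pf Pf fP Pf fP fP Pf Pf fP fP Pf fP Pf Pf fP; joining the 16 pieces gives the next term.

fPPfPffPPffPfPPfPffPfPPffPPfPffP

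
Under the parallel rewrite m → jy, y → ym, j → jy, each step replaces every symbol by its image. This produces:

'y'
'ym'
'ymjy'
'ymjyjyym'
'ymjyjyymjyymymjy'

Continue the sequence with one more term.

Replace each of the 16 characters of ymjyjyymjyymymjy in place — ym jy jy ym jy ym ym jy jy ym ym jy ym jy jy ym — and concatenate.

ymjyjyymjyymymjyjyymymjyymjyjyym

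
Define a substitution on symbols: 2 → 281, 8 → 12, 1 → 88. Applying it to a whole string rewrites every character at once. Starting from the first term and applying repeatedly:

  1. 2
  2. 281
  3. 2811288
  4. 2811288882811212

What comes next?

2811288882811212121228112888828188281

Replace each of the 16 characters of 2811288882811212 in place — 281 12 88 88 281 12 12 12 12 281 12 88 88 281 88 281 — and concatenate.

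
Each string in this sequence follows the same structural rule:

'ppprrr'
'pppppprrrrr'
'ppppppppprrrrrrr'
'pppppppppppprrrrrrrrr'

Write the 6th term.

pppppppppppppppppprrrrrrrrrrrrr

Each string has the form p^{3n} r^{2n+1} (n = 1, 2, …).
For term 6, n = 6, so the run lengths are 18, 13.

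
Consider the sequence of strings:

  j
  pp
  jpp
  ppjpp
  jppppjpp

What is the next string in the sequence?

ppjppjppppjpp

From term 3 onward, concatenate the second-to-last term with the last: j·pp = jpp, pp·jpp = ppjpp, …
So term 6 is ppjpp·jppppjpp.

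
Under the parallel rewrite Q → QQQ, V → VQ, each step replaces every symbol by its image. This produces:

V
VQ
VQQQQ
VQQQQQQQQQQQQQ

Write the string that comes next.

φ(VQQQQQQQQQQQQQ) expands symbol-by-symbol to VQ QQQ QQQ QQQ QQQ QQQ QQQ QQQ QQQ QQQ QQQ QQQ QQQ QQQ; joining the 14 pieces gives the next term.

VQQQQQQQQQQQQQQQQQQQQQQQQQQQQQQQQQQQQQQQQ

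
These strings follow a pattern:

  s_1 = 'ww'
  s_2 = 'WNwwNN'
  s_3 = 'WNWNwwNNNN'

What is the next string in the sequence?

s(k+1) = WN·s(k)·NN, so each term gains WN as a prefix and NN as a suffix.
Applying this once more to WNWNwwNNNN:

WNWNWNwwNNNNNN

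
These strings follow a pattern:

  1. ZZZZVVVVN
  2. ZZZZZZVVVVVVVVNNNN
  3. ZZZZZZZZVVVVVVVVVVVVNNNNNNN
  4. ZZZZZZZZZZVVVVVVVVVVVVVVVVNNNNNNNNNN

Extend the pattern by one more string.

Term n consists of 2n+2 Z's, followed by 4n V's, followed by 3n-2 N's (n = 1, 2, …).
For the next term, n = 5, so the run lengths are 12, 20, 13.

ZZZZZZZZZZZZVVVVVVVVVVVVVVVVVVVVNNNNNNNNNNNNN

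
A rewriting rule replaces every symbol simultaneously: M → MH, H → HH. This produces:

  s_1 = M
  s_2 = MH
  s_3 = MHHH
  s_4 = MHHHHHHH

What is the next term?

MHHHHHHHHHHHHHHH

Apply φ to MHHHHHHH symbol by symbol: M→MH, H→HH, H→HH, H→HH, H→HH, H→HH, H→HH, H→HH; joined: MH HH HH HH HH HH HH HH.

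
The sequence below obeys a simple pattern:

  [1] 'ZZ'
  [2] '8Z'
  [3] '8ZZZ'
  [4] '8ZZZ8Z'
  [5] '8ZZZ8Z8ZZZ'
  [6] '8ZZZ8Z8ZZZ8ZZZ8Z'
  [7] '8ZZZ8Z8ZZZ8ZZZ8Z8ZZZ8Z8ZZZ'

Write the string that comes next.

8ZZZ8Z8ZZZ8ZZZ8Z8ZZZ8Z8ZZZ8ZZZ8Z8ZZZ8ZZZ8Z

Each term (from the third on) is the previous term followed by the one before it: term 3 = 8Z·ZZ = 8ZZZ.
Continuing: 8ZZZ8Z8ZZZ8ZZZ8Z8ZZZ8Z8ZZZ · 8ZZZ8Z8ZZZ8ZZZ8Z gives term 8.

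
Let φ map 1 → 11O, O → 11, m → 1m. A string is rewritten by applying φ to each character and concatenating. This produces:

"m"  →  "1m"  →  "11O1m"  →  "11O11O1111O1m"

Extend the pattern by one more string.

φ(11O11O1111O1m) expands symbol-by-symbol to 11O 11O 11 11O 11O 11 11O 11O 11O 11O 11 11O 1m; joining the 13 pieces gives the next term.

11O11O1111O11O1111O11O11O11O1111O1m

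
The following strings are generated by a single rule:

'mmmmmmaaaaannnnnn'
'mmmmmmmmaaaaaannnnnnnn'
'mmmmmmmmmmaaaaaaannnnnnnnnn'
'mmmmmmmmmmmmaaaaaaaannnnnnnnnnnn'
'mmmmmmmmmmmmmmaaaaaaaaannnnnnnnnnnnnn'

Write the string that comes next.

mmmmmmmmmmmmmmmmaaaaaaaaaannnnnnnnnnnnnnnn

Each string has the form m^{2n} a^{n+2} n^{2n}, where the shown terms are n = 3, 4, 5, 6, 7.
At n = 8 the blocks have lengths 16, 10, 16.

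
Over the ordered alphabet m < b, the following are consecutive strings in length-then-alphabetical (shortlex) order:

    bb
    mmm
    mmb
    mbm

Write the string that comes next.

mbb

Treat mbm as a base-2 numeral over the given alphabet and add one, carrying through any trailing b's.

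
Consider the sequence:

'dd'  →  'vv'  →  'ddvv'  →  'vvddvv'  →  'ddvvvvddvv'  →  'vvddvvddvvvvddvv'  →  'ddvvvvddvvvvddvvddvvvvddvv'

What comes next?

From term 3 onward, concatenate the second-to-last term with the last: dd·vv = ddvv, vv·ddvv = vvddvv, …
The next term joins vvddvvddvvvvddvv and ddvvvvddvvvvddvvddvvvvddvv.

vvddvvddvvvvddvvddvvvvddvvvvddvvddvvvvddvv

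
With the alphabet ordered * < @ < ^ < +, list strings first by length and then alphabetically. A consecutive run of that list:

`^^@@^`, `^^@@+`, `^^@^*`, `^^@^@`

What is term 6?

^^@^+

Continuing the enumeration 2 steps past ^^@^@: ^^@^@ → ^^@^^ → (answer).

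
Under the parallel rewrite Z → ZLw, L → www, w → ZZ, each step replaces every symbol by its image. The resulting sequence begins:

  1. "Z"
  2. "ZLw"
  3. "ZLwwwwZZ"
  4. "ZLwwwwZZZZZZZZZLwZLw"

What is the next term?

ZLwwwwZZZZZZZZZLwZLwZLwZLwZLwZLwZLwZLwZLwwwwZZZLwwwwZZ

Replace each of the 20 characters of ZLwwwwZZZZZZZZZLwZLw in place — ZLw www ZZ ZZ ZZ ZZ ZLw ZLw ZLw ZLw ZLw ZLw ZLw ZLw ZLw www ZZ ZLw www ZZ — and concatenate.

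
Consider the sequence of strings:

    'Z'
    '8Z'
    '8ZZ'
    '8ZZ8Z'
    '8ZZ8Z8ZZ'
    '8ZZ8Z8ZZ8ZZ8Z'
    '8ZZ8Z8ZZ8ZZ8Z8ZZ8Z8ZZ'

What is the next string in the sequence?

Each term (from the third on) is the previous term followed by the one before it: term 3 = 8Z·Z = 8ZZ.
Continuing: 8ZZ8Z8ZZ8ZZ8Z8ZZ8Z8ZZ · 8ZZ8Z8ZZ8ZZ8Z gives term 8.

8ZZ8Z8ZZ8ZZ8Z8ZZ8Z8ZZ8ZZ8Z8ZZ8ZZ8Z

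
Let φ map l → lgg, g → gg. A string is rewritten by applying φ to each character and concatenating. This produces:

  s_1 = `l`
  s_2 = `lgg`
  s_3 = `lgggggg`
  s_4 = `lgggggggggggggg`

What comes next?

Rewriting the 15 symbols of lgggggggggggggg one by one yields lgg gg gg gg gg gg gg gg gg gg gg gg gg gg gg; concatenated:

lgggggggggggggggggggggggggggggg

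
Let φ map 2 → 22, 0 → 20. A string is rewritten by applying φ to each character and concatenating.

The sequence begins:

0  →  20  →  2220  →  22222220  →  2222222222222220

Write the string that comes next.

22222222222222222222222222222220

Applying the rule to each of the 16 symbols of 2222222222222220 gives the pieces 22 22 22 22 22 22 22 22 22 22 22 22 22 22 22 20, which concatenate to the answer.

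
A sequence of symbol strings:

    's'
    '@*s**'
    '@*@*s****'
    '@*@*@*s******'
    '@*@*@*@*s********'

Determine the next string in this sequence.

Each term wraps the previous one in @* on the left and ** on the right.
One more step from @*@*@*@*s******** gives the answer.

@*@*@*@*@*s**********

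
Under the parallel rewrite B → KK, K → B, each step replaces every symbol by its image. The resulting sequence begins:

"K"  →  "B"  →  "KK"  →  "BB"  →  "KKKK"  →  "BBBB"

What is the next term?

KKKKKKKK

Apply φ to BBBB symbol by symbol: B→KK, B→KK, B→KK, B→KK; joined: KK KK KK KK.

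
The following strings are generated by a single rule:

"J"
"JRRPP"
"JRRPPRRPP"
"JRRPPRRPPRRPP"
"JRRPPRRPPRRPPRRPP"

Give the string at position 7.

Each term is the previous one with RRPP appended.
From JRRPPRRPPRRPPRRPP, 2 further steps: JRRPPRRPPRRPPRRPP → JRRPPRRPPRRPPRRPPRRPP → (answer).

JRRPPRRPPRRPPRRPPRRPPRRPP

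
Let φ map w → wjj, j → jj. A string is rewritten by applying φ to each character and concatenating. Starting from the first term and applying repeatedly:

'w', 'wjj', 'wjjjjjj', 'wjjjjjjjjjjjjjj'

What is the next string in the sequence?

Applying the rule to each of the 15 symbols of wjjjjjjjjjjjjjj gives the pieces wjj jj jj jj jj jj jj jj jj jj jj jj jj jj jj, which concatenate to the answer.

wjjjjjjjjjjjjjjjjjjjjjjjjjjjjjj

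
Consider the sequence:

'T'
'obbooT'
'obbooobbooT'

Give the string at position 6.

obbooobbooobbooobbooobbooT

Each term is the previous one with obboo prepended.
From obbooobbooT, 3 further steps: obbooobbooT → obbooobbooobbooT → obbooobbooobbooobbooT → (answer).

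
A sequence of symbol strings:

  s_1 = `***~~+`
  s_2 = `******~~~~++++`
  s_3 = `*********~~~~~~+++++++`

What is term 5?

***************~~~~~~~~~~+++++++++++++

Reading off run lengths: * runs 3, 6, 9; ~ runs 2, 4, 6; + runs 1, 4, 7 — each is linear in n (n = 1, 2, …).
At n = 5 the blocks have lengths 15, 10, 13.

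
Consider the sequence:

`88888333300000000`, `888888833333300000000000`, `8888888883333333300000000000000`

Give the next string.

The n-th term is 2n+1 8's then 2n 3's then 3n+2 0's, where the shown terms are n = 2, 3, 4.
Setting n = 5 gives 11, 10, 17 characters in each block.

88888888888333333333300000000000000000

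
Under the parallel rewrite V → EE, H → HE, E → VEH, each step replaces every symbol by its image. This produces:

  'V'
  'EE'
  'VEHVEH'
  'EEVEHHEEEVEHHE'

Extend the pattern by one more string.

VEHVEHEEVEHHEHEVEHVEHVEHEEVEHHEHEVEH

Applying the rule to each of the 14 symbols of EEVEHHEEEVEHHE gives the pieces VEH VEH EE VEH HE HE VEH VEH VEH EE VEH HE HE VEH, which concatenate to the answer.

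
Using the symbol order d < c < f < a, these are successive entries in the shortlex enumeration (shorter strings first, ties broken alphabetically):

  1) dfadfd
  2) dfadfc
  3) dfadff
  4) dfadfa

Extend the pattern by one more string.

dfadad

Find the rightmost character of dfadfa below a, bump it to the next letter, and reset everything to its right to d.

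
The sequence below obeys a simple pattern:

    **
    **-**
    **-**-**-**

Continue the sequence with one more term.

**-**-**-**-**-**-**-**

s(k+1) = s(k)·-·s(k) — each term doubles the last with '-' between the halves.
One more doubling of **-**-**-** gives the answer.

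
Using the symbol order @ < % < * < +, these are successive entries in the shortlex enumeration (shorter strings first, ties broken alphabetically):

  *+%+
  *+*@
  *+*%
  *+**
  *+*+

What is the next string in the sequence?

The successor of *+*+ increments the rightmost position that isn't already + and resets every position after it to @.

*++@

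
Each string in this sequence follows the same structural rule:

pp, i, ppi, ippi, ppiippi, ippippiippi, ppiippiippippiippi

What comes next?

ippippiippippiippiippippiippi

From term 3 onward, concatenate the second-to-last term with the last: pp·i = ppi, i·ppi = ippi, …
The next term joins ippippiippi and ppiippiippippiippi.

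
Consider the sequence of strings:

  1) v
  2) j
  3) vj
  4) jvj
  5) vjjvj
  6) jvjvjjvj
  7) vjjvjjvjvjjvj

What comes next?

Each term (from the third on) is the two preceding terms concatenated in order: term 3 = v·j = vj.
So term 8 is jvjvjjvj·vjjvjjvjvjjvj.

jvjvjjvjvjjvjjvjvjjvj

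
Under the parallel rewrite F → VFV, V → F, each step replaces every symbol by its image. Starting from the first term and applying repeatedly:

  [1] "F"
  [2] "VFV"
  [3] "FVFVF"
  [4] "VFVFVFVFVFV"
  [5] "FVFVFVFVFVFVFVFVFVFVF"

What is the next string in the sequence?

Rewriting the 21 symbols of FVFVFVFVFVFVFVFVFVFVF one by one yields VFV F VFV F VFV F VFV F VFV F VFV F VFV F VFV F VFV F VFV F VFV; concatenated:

VFVFVFVFVFVFVFVFVFVFVFVFVFVFVFVFVFVFVFVFVFV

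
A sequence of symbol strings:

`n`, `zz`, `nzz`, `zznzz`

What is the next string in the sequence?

nzzzznzz

From term 3 onward, concatenate the second-to-last term with the last: n·zz = nzz, zz·nzz = zznzz, …
Continuing: nzz · zznzz gives term 5.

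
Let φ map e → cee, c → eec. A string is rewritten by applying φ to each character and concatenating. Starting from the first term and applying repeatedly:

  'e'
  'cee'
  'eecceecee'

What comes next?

ceeceeeeceecceeceeeecceecee

Apply φ to eecceecee symbol by symbol: e→cee, e→cee, c→eec, c→eec, e→cee, e→cee, c→eec, e→cee, e→cee; joined: cee cee eec eec cee cee eec cee cee.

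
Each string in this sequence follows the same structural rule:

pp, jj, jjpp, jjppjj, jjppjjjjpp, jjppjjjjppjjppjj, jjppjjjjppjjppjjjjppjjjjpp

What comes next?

Each term (from the third on) is the previous term followed by the one before it: term 3 = jj·pp = jjpp.
Continuing: jjppjjjjppjjppjjjjppjjjjpp · jjppjjjjppjjppjj gives term 8.

jjppjjjjppjjppjjjjppjjjjppjjppjjjjppjjppjj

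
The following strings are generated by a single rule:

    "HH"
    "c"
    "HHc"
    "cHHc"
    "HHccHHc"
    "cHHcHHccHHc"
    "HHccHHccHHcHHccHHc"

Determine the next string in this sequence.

cHHcHHccHHcHHccHHccHHcHHccHHc

Each term (from the third on) is the two preceding terms concatenated in order: term 3 = HH·c = HHc.
So term 8 is cHHcHHccHHc·HHccHHccHHcHHccHHc.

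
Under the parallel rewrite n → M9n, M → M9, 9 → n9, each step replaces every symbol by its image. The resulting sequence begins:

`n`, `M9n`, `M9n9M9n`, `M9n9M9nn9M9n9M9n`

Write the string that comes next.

Applying the rule to each of the 16 symbols of M9n9M9nn9M9n9M9n gives the pieces M9 n9 M9n n9 M9 n9 M9n M9n n9 M9 n9 M9n n9 M9 n9 M9n, which concatenate to the answer.

M9n9M9nn9M9n9M9nM9nn9M9n9M9nn9M9n9M9n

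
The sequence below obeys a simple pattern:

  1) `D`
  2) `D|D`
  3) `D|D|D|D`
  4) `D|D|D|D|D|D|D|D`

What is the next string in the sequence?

D|D|D|D|D|D|D|D|D|D|D|D|D|D|D|D

Every step duplicates the string with '|' between the halves.
One more doubling of D|D|D|D|D|D|D|D gives the answer.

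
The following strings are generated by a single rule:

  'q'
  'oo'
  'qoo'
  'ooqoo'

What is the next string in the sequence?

This is a Fibonacci-style word recurrence s(k) = s(k−2)·s(k−1): e.g. q·oo = qoo.
So term 5 is qoo·ooqoo.

qooooqoo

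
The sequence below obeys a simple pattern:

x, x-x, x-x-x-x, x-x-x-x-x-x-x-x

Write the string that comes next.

x-x-x-x-x-x-x-x-x-x-x-x-x-x-x-x

Every step duplicates the string with '-' between the halves.
So the next term is two copies of x-x-x-x-x-x-x-x with '-' between the halves.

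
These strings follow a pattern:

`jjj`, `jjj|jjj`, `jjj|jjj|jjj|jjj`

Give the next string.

jjj|jjj|jjj|jjj|jjj|jjj|jjj|jjj

s(k+1) = s(k)·|·s(k) — each term doubles the last with '|' between the halves.
So the next term is two copies of jjj|jjj|jjj|jjj with '|' between the halves.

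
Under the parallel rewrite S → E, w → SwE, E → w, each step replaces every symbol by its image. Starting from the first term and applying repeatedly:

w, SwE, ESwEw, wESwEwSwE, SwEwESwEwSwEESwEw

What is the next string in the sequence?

ESwEwSwEwESwEwSwEESwEwwESwEwSwE

Applying the rule to each of the 17 symbols of SwEwESwEwSwEESwEw gives the pieces E SwE w SwE w E SwE w SwE E SwE w w E SwE w SwE, which concatenate to the answer.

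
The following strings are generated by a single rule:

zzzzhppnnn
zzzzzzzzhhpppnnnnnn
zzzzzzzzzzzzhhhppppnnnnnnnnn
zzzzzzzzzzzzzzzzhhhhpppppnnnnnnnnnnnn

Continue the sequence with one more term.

zzzzzzzzzzzzzzzzzzzzhhhhhppppppnnnnnnnnnnnnnnn

Each string has the form z^{4n} h^{n} p^{n+1} n^{3n} (n = 1, 2, …).
At n = 5 the blocks have lengths 20, 5, 6, 15.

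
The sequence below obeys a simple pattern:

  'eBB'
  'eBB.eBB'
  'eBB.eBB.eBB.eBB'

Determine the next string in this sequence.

eBB.eBB.eBB.eBB.eBB.eBB.eBB.eBB

Every step duplicates the string with '.' between the halves.
So the next term is two copies of eBB.eBB.eBB.eBB with '.' between the halves.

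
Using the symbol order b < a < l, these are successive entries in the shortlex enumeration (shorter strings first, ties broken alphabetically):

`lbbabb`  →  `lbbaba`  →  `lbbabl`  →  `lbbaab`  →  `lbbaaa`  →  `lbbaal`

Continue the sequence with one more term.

Find the rightmost character of lbbaal below l, bump it to the next letter, and reset everything to its right to b.

lbbalb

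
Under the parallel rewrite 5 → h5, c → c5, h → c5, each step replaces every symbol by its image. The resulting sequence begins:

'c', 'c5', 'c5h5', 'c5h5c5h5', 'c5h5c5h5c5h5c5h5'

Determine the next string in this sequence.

c5h5c5h5c5h5c5h5c5h5c5h5c5h5c5h5

Applying the rule to each of the 16 symbols of c5h5c5h5c5h5c5h5 gives the pieces c5 h5 c5 h5 c5 h5 c5 h5 c5 h5 c5 h5 c5 h5 c5 h5, which concatenate to the answer.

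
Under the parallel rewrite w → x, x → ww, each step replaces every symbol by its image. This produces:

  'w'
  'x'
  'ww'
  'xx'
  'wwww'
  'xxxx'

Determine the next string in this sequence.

Expanding xxxx: x→ww, x→ww, x→ww, x→ww. Concatenated: ww ww ww ww.

wwwwwwww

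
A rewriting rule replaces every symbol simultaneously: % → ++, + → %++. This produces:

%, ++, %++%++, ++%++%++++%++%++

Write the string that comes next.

Applying the rule to each of the 16 symbols of ++%++%++++%++%++ gives the pieces %++ %++ ++ %++ %++ ++ %++ %++ %++ %++ ++ %++ %++ ++ %++ %++, which concatenate to the answer.

%++%++++%++%++++%++%++%++%++++%++%++++%++%++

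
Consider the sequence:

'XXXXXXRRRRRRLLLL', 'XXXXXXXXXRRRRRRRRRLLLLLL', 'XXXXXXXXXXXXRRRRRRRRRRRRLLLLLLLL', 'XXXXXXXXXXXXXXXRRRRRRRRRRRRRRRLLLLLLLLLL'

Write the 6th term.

Each string has the form X^{3n} R^{3n} L^{2n}, where the shown terms are n = 2, 3, 4, 5.
For term 6, n = 7, so the run lengths are 21, 21, 14.

XXXXXXXXXXXXXXXXXXXXXRRRRRRRRRRRRRRRRRRRRRLLLLLLLLLLLLLL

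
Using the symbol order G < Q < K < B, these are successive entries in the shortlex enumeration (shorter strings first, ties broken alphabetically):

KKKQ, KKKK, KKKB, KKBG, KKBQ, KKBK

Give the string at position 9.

Stepping forward 3 times from KKBK: KKBK → KKBB → KBGG, then the target.

KBGQ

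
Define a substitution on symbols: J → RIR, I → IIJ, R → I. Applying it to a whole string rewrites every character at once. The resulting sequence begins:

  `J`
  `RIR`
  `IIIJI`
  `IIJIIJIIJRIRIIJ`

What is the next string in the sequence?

IIJIIJRIRIIJIIJRIRIIJIIJRIRIIIJIIIJIIJRIR

Applying the rule to each of the 15 symbols of IIJIIJIIJRIRIIJ gives the pieces IIJ IIJ RIR IIJ IIJ RIR IIJ IIJ RIR I IIJ I IIJ IIJ RIR, which concatenate to the answer.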